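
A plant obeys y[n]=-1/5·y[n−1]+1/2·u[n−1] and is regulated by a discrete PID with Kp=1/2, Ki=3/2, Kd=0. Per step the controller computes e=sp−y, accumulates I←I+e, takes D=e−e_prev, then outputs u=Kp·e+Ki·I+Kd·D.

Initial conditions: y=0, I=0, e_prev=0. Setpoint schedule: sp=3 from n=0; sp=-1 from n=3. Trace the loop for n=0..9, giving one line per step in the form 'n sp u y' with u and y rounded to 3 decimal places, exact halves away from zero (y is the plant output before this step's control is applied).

(exact arithmetic carried between steps; '≈' marks a value shown rounded to 6 d.p. or computed from one; I and e_prev carry over from the previous line; the table rounds u and y to 3 d.p., halves away from zero)
n=0: y=0, sp=3, e=sp−y=3; I=3, D=e−e_prev=3; u=1/2·3+3/2·3+0·3=6; next y=-1/5·0+1/2·6=3
n=1: y=3, sp=3, e=sp−y=0; I=3, D=e−e_prev=-3; u=1/2·0+3/2·3+0·(-3)=4.5; next y=-1/5·3+1/2·4.5=1.65
n=2: y=1.65, sp=3, e=sp−y=1.35; I=4.35, D=e−e_prev=1.35; u=1/2·1.35+3/2·4.35+0·1.35=7.2; next y=-1/5·1.65+1/2·7.2=3.27
n=3: y=3.27, sp=-1, e=sp−y=-4.27; I=0.08, D=e−e_prev=-5.62; u=1/2·(-4.27)+3/2·0.08+0·(-5.62)=-2.015; next y=-1/5·3.27+1/2·(-2.015)=-1.6615
n=4: y=-1.6615, sp=-1, e=sp−y=0.6615; I=0.7415, D=e−e_prev=4.9315; u=1/2·0.6615+3/2·0.7415+0·4.9315=1.443; next y=-1/5·(-1.6615)+1/2·1.443=1.0538
n=5: y=1.0538, sp=-1, e=sp−y=-2.0538; I=-1.3123, D=e−e_prev=-2.7153; u=1/2·(-2.0538)+3/2·(-1.3123)+0·(-2.7153)=-2.99535; next y=-1/5·1.0538+1/2·(-2.99535)=-1.708435
n=6: y=-1.708435, sp=-1, e=sp−y=0.708435; I=-0.603865, D=e−e_prev=2.762235; u=1/2·0.708435+3/2·(-0.603865)+0·2.762235=-0.55158; next y=-1/5·(-1.708435)+1/2·(-0.55158)=0.065897
n=7: y=0.065897, sp=-1, e=sp−y=-1.065897; I=-1.669762, D=e−e_prev=-1.774332; u=1/2·(-1.065897)+3/2·(-1.669762)+0·(-1.774332)≈-3.037592; next y=-1/5·0.065897+1/2·(-3.037592)≈-1.531975
n=8: y≈-1.531975, sp=-1, e=sp−y≈0.531975; I≈-1.137787, D=e−e_prev≈1.597872; u=1/2·0.531975+3/2·(-1.137787)+0·1.597872≈-1.440693; next y=-1/5·(-1.531975)+1/2·(-1.440693)≈-0.413951
n=9: y≈-0.413951, sp=-1, e=sp−y≈-0.586049; I≈-1.723836, D=e−e_prev≈-1.118024; u=1/2·(-0.586049)+3/2·(-1.723836)+0·(-1.118024)≈-2.878778; next y=-1/5·(-0.413951)+1/2·(-2.878778)≈-1.356599

0 3 6.000 0.000
1 3 4.500 3.000
2 3 7.200 1.650
3 -1 -2.015 3.270
4 -1 1.443 -1.662
5 -1 -2.995 1.054
6 -1 -0.552 -1.708
7 -1 -3.038 0.066
8 -1 -1.441 -1.532
9 -1 -2.879 -0.414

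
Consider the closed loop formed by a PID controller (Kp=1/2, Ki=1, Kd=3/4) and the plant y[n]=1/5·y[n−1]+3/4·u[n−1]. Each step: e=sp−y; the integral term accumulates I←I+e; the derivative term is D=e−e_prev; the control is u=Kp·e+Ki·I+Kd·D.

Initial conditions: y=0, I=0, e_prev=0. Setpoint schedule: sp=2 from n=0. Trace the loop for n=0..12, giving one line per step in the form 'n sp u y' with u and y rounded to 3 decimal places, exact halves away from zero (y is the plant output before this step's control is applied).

0 2 4.500 0.000
1 2 -2.594 3.375
2 2 9.014 -1.270
3 2 -8.698 6.507
4 2 19.018 -5.222
5 2 -24.049 13.219
6 2 42.939 -15.393
7 2 -61.294 29.126
8 2 100.830 -40.145
9 2 -151.390 67.593
10 2 240.959 -100.024
11 2 -369.391 160.715
12 2 580.082 -244.901

(exact arithmetic carried between steps; '≈' marks a value shown rounded to 6 d.p. or computed from one; I and e_prev carry over from the previous line; the table rounds u and y to 3 d.p., halves away from zero)
n=0: y=0, sp=2, e=sp−y=2; I=2, D=e−e_prev=2; u=1/2·2+1·2+3/4·2=4.5; next y=1/5·0+3/4·4.5=3.375
n=1: y=3.375, sp=2, e=sp−y=-1.375; I=0.625, D=e−e_prev=-3.375; u=1/2·(-1.375)+1·0.625+3/4·(-3.375)=-2.59375; next y=1/5·3.375+3/4·(-2.59375)≈-1.270313
n=2: y≈-1.270313, sp=2, e=sp−y≈3.270313; I≈3.895313, D=e−e_prev≈4.645313; u=1/2·3.270313+1·3.895313+3/4·4.645313≈9.014453; next y=1/5·(-1.270313)+3/4·9.014453≈6.506777
n=3: y≈6.506777, sp=2, e=sp−y≈-4.506777; I≈-0.611465, D=e−e_prev≈-7.777090; u=1/2·(-4.506777)+1·(-0.611465)+3/4·(-7.777090)≈-8.697671; next y=1/5·6.506777+3/4·(-8.697671)≈-5.221898
n=4: y≈-5.221898, sp=2, e=sp−y≈7.221898; I≈6.610433, D=e−e_prev≈11.728675; u=1/2·7.221898+1·6.610433+3/4·11.728675≈19.017888; next y=1/5·(-5.221898)+3/4·19.017888≈13.219036
n=5: y≈13.219036, sp=2, e=sp−y≈-11.219036; I≈-4.608604, D=e−e_prev≈-18.440934; u=1/2·(-11.219036)+1·(-4.608604)+3/4·(-18.440934)≈-24.048822; next y=1/5·13.219036+3/4·(-24.048822)≈-15.392810
n=6: y≈-15.392810, sp=2, e=sp−y≈17.392810; I≈12.784206, D=e−e_prev≈28.611846; u=1/2·17.392810+1·12.784206+3/4·28.611846≈42.939495; next y=1/5·(-15.392810)+3/4·42.939495≈29.126060
n=7: y≈29.126060, sp=2, e=sp−y≈-27.126060; I≈-14.341854, D=e−e_prev≈-44.518869; u=1/2·(-27.126060)+1·(-14.341854)+3/4·(-44.518869)≈-61.294035; next y=1/5·29.126060+3/4·(-61.294035)≈-40.145314
n=8: y≈-40.145314, sp=2, e=sp−y≈42.145314; I≈27.803461, D=e−e_prev≈69.271374; u=1/2·42.145314+1·27.803461+3/4·69.271374≈100.829649; next y=1/5·(-40.145314)+3/4·100.829649≈67.593174
n=9: y≈67.593174, sp=2, e=sp−y≈-65.593174; I≈-37.789713, D=e−e_prev≈-107.738488; u=1/2·(-65.593174)+1·(-37.789713)+3/4·(-107.738488)≈-151.390165; next y=1/5·67.593174+3/4·(-151.390165)≈-100.023989
n=10: y≈-100.023989, sp=2, e=sp−y≈102.023989; I≈64.234277, D=e−e_prev≈167.617163; u=1/2·102.023989+1·64.234277+3/4·167.617163≈240.959143; next y=1/5·(-100.023989)+3/4·240.959143≈160.714560
n=11: y≈160.714560, sp=2, e=sp−y≈-158.714560; I≈-94.480283, D=e−e_prev≈-260.738549; u=1/2·(-158.714560)+1·(-94.480283)+3/4·(-260.738549)≈-369.391475; next y=1/5·160.714560+3/4·(-369.391475)≈-244.900694
n=12: y≈-244.900694, sp=2, e=sp−y≈246.900694; I≈152.420411, D=e−e_prev≈405.615254; u=1/2·246.900694+1·152.420411+3/4·405.615254≈580.082198; next y=1/5·(-244.900694)+3/4·580.082198≈386.081510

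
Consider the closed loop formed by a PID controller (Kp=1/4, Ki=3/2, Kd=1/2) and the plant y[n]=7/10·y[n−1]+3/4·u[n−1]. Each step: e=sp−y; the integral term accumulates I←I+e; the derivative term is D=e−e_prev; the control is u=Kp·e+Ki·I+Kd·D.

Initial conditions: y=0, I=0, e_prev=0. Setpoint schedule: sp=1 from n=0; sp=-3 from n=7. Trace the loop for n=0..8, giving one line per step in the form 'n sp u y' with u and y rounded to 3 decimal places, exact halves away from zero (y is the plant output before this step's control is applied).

(exact arithmetic carried between steps; '≈' marks a value shown rounded to 6 d.p. or computed from one; I and e_prev carry over from the previous line; the table rounds u and y to 3 d.p., halves away from zero)
n=0: y=0, sp=1, e=sp−y=1; I=1, D=e−e_prev=1; u=1/4·1+3/2·1+1/2·1=2.25; next y=7/10·0+3/4·2.25=1.6875
n=1: y=1.6875, sp=1, e=sp−y=-0.6875; I=0.3125, D=e−e_prev=-1.6875; u=1/4·(-0.6875)+3/2·0.3125+1/2·(-1.6875)=-0.546875; next y=7/10·1.6875+3/4·(-0.546875)≈0.771094
n=2: y≈0.771094, sp=1, e=sp−y≈0.228906; I≈0.541406, D=e−e_prev≈0.916406; u=1/4·0.228906+3/2·0.541406+1/2·0.916406≈1.327539; next y=7/10·0.771094+3/4·1.327539≈1.535420
n=3: y≈1.535420, sp=1, e=sp−y≈-0.535420; I≈0.005986, D=e−e_prev≈-0.764326; u=1/4·(-0.535420)+3/2·0.005986+1/2·(-0.764326)≈-0.507039; next y=7/10·1.535420+3/4·(-0.507039)≈0.694515
n=4: y≈0.694515, sp=1, e=sp−y≈0.305485; I≈0.311471, D=e−e_prev≈0.840905; u=1/4·0.305485+3/2·0.311471+1/2·0.840905≈0.964031; next y=7/10·0.694515+3/4·0.964031≈1.209184
n=5: y≈1.209184, sp=1, e=sp−y≈-0.209184; I≈0.102288, D=e−e_prev≈-0.514668; u=1/4·(-0.209184)+3/2·0.102288+1/2·(-0.514668)≈-0.156198; next y=7/10·1.209184+3/4·(-0.156198)≈0.729280
n=6: y≈0.729280, sp=1, e=sp−y≈0.270720; I≈0.373008, D=e−e_prev≈0.479904; u=1/4·0.270720+3/2·0.373008+1/2·0.479904≈0.867144; next y=7/10·0.729280+3/4·0.867144≈1.160854
n=7: y≈1.160854, sp=-3, e=sp−y≈-4.160854; I≈-3.787846, D=e−e_prev≈-4.431574; u=1/4·(-4.160854)+3/2·(-3.787846)+1/2·(-4.431574)≈-8.937769; next y=7/10·1.160854+3/4·(-8.937769)≈-5.890729
n=8: y≈-5.890729, sp=-3, e=sp−y≈2.890729; I≈-0.897117, D=e−e_prev≈7.051583; u=1/4·2.890729+3/2·(-0.897117)+1/2·7.051583≈2.902799; next y=7/10·(-5.890729)+3/4·2.902799≈-1.946411

0 1 2.250 0.000
1 1 -0.547 1.688
2 1 1.328 0.771
3 1 -0.507 1.535
4 1 0.964 0.695
5 1 -0.156 1.209
6 1 0.867 0.729
7 -3 -8.938 1.161
8 -3 2.903 -5.891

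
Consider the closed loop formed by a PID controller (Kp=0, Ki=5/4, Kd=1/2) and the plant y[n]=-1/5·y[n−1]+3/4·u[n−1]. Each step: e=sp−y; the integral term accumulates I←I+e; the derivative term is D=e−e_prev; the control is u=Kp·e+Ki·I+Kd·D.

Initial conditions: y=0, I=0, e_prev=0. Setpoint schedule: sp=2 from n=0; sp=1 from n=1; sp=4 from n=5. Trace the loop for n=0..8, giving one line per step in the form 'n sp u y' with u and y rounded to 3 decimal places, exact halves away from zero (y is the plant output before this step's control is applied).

(exact arithmetic carried between steps; '≈' marks a value shown rounded to 6 d.p. or computed from one; I and e_prev carry over from the previous line; the table rounds u and y to 3 d.p., halves away from zero)
n=0: y=0, sp=2, e=sp−y=2; I=2, D=e−e_prev=2; u=0·2+5/4·2+1/2·2=3.5; next y=-1/5·0+3/4·3.5=2.625
n=1: y=2.625, sp=1, e=sp−y=-1.625; I=0.375, D=e−e_prev=-3.625; u=0·(-1.625)+5/4·0.375+1/2·(-3.625)=-1.34375; next y=-1/5·2.625+3/4·(-1.34375)≈-1.532813
n=2: y≈-1.532813, sp=1, e=sp−y≈2.532813; I≈2.907813, D=e−e_prev≈4.157813; u=0·2.532813+5/4·2.907813+1/2·4.157813≈5.713672; next y=-1/5·(-1.532813)+3/4·5.713672≈4.591816
n=3: y≈4.591816, sp=1, e=sp−y≈-3.591816; I≈-0.684004, D=e−e_prev≈-6.124629; u=0·(-3.591816)+5/4·(-0.684004)+1/2·(-6.124629)≈-3.917319; next y=-1/5·4.591816+3/4·(-3.917319)≈-3.856353
n=4: y≈-3.856353, sp=1, e=sp−y≈4.856353; I≈4.172349, D=e−e_prev≈8.448169; u=0·4.856353+5/4·4.172349+1/2·8.448169≈9.439521; next y=-1/5·(-3.856353)+3/4·9.439521≈7.850911
n=5: y≈7.850911, sp=4, e=sp−y≈-3.850911; I≈0.321438, D=e−e_prev≈-8.707264; u=0·(-3.850911)+5/4·0.321438+1/2·(-8.707264)≈-3.951835; next y=-1/5·7.850911+3/4·(-3.951835)≈-4.534058
n=6: y≈-4.534058, sp=4, e=sp−y≈8.534058; I≈8.855496, D=e−e_prev≈12.384969; u=0·8.534058+5/4·8.855496+1/2·12.384969≈17.261855; next y=-1/5·(-4.534058)+3/4·17.261855≈13.853203
n=7: y≈13.853203, sp=4, e=sp−y≈-9.853203; I≈-0.997707, D=e−e_prev≈-18.387261; u=0·(-9.853203)+5/4·(-0.997707)+1/2·(-18.387261)≈-10.440764; next y=-1/5·13.853203+3/4·(-10.440764)≈-10.601213
n=8: y≈-10.601213, sp=4, e=sp−y≈14.601213; I≈13.603507, D=e−e_prev≈24.454416; u=0·14.601213+5/4·13.603507+1/2·24.454416≈29.231591; next y=-1/5·(-10.601213)+3/4·29.231591≈24.043936

0 2 3.500 0.000
1 1 -1.344 2.625
2 1 5.714 -1.533
3 1 -3.917 4.592
4 1 9.440 -3.856
5 4 -3.952 7.851
6 4 17.262 -4.534
7 4 -10.441 13.853
8 4 29.232 -10.601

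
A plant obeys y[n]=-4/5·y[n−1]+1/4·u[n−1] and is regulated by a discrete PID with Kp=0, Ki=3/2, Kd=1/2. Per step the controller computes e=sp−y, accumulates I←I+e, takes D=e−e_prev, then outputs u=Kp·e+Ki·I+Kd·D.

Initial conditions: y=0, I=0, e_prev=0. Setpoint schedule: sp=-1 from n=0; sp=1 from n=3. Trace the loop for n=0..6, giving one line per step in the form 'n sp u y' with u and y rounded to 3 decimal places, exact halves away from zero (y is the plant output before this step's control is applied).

(exact arithmetic carried between steps; '≈' marks a value shown rounded to 6 d.p. or computed from one; I and e_prev carry over from the previous line; the table rounds u and y to 3 d.p., halves away from zero)
n=0: y=0, sp=-1, e=sp−y=-1; I=-1, D=e−e_prev=-1; u=0·(-1)+3/2·(-1)+1/2·(-1)=-2; next y=-4/5·0+1/4·(-2)=-0.5
n=1: y=-0.5, sp=-1, e=sp−y=-0.5; I=-1.5, D=e−e_prev=0.5; u=0·(-0.5)+3/2·(-1.5)+1/2·0.5=-2; next y=-4/5·(-0.5)+1/4·(-2)=-0.1
n=2: y=-0.1, sp=-1, e=sp−y=-0.9; I=-2.4, D=e−e_prev=-0.4; u=0·(-0.9)+3/2·(-2.4)+1/2·(-0.4)=-3.8; next y=-4/5·(-0.1)+1/4·(-3.8)=-0.87
n=3: y=-0.87, sp=1, e=sp−y=1.87; I=-0.53, D=e−e_prev=2.77; u=0·1.87+3/2·(-0.53)+1/2·2.77=0.59; next y=-4/5·(-0.87)+1/4·0.59=0.8435
n=4: y=0.8435, sp=1, e=sp−y=0.1565; I=-0.3735, D=e−e_prev=-1.7135; u=0·0.1565+3/2·(-0.3735)+1/2·(-1.7135)=-1.417; next y=-4/5·0.8435+1/4·(-1.417)=-1.02905
n=5: y=-1.02905, sp=1, e=sp−y=2.02905; I=1.65555, D=e−e_prev=1.87255; u=0·2.02905+3/2·1.65555+1/2·1.87255=3.4196; next y=-4/5·(-1.02905)+1/4·3.4196=1.67814
n=6: y=1.67814, sp=1, e=sp−y=-0.67814; I=0.97741, D=e−e_prev=-2.70719; u=0·(-0.67814)+3/2·0.97741+1/2·(-2.70719)=0.11252; next y=-4/5·1.67814+1/4·0.11252=-1.314382

0 -1 -2.000 0.000
1 -1 -2.000 -0.500
2 -1 -3.800 -0.100
3 1 0.590 -0.870
4 1 -1.417 0.844
5 1 3.420 -1.029
6 1 0.113 1.678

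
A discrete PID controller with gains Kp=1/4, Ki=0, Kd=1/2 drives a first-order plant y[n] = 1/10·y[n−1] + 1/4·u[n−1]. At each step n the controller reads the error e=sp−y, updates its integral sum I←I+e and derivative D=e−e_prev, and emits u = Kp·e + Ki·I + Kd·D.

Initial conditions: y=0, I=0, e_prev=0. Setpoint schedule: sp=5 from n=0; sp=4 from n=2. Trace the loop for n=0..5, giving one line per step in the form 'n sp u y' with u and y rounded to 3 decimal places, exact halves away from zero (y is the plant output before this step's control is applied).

(exact arithmetic carried between steps; '≈' marks a value shown rounded to 6 d.p. or computed from one; I and e_prev carry over from the previous line; the table rounds u and y to 3 d.p., halves away from zero)
n=0: y=0, sp=5, e=sp−y=5; I=5, D=e−e_prev=5; u=1/4·5+0·5+1/2·5=3.75; next y=1/10·0+1/4·3.75=0.9375
n=1: y=0.9375, sp=5, e=sp−y=4.0625; I=9.0625, D=e−e_prev=-0.9375; u=1/4·4.0625+0·9.0625+1/2·(-0.9375)=0.546875; next y=1/10·0.9375+1/4·0.546875≈0.230469
n=2: y≈0.230469, sp=4, e=sp−y≈3.769531; I≈12.832031, D=e−e_prev≈-0.292969; u=1/4·3.769531+0·12.832031+1/2·(-0.292969)≈0.795898; next y=1/10·0.230469+1/4·0.795898≈0.222021
n=3: y≈0.222021, sp=4, e=sp−y≈3.777979; I≈16.610010, D=e−e_prev≈0.008447; u=1/4·3.777979+0·16.610010+1/2·0.008447≈0.948718; next y=1/10·0.222021+1/4·0.948718≈0.259382
n=4: y≈0.259382, sp=4, e=sp−y≈3.740618; I≈20.350628, D=e−e_prev≈-0.037360; u=1/4·3.740618+0·20.350628+1/2·(-0.037360)≈0.916474; next y=1/10·0.259382+1/4·0.916474≈0.255057
n=5: y≈0.255057, sp=4, e=sp−y≈3.744943; I≈24.095571, D=e−e_prev≈0.004325; u=1/4·3.744943+0·24.095571+1/2·0.004325≈0.938398; next y=1/10·0.255057+1/4·0.938398≈0.260105

0 5 3.750 0.000
1 5 0.547 0.938
2 4 0.796 0.230
3 4 0.949 0.222
4 4 0.916 0.259
5 4 0.938 0.255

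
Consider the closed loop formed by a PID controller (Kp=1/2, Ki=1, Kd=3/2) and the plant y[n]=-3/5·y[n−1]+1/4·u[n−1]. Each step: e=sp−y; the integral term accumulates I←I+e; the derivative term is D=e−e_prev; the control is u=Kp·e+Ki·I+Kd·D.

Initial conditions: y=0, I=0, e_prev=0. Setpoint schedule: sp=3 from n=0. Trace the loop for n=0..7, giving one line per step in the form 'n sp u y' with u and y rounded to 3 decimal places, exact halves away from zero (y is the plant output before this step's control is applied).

0 3 9.000 0.000
1 3 0.750 2.250
2 3 15.113 -1.163
3 3 -2.758 4.476
4 3 27.775 -3.375
5 3 -14.657 8.969
6 3 51.932 -9.045
7 3 -45.411 18.410

(exact arithmetic carried between steps; '≈' marks a value shown rounded to 6 d.p. or computed from one; I and e_prev carry over from the previous line; the table rounds u and y to 3 d.p., halves away from zero)
n=0: y=0, sp=3, e=sp−y=3; I=3, D=e−e_prev=3; u=1/2·3+1·3+3/2·3=9; next y=-3/5·0+1/4·9=2.25
n=1: y=2.25, sp=3, e=sp−y=0.75; I=3.75, D=e−e_prev=-2.25; u=1/2·0.75+1·3.75+3/2·(-2.25)=0.75; next y=-3/5·2.25+1/4·0.75=-1.1625
n=2: y=-1.1625, sp=3, e=sp−y=4.1625; I=7.9125, D=e−e_prev=3.4125; u=1/2·4.1625+1·7.9125+3/2·3.4125=15.1125; next y=-3/5·(-1.1625)+1/4·15.1125=4.475625
n=3: y=4.475625, sp=3, e=sp−y=-1.475625; I=6.436875, D=e−e_prev=-5.638125; u=1/2·(-1.475625)+1·6.436875+3/2·(-5.638125)=-2.758125; next y=-3/5·4.475625+1/4·(-2.758125)≈-3.374906
n=4: y≈-3.374906, sp=3, e=sp−y≈6.374906; I≈12.811781, D=e−e_prev≈7.850531; u=1/2·6.374906+1·12.811781+3/2·7.850531≈27.775031; next y=-3/5·(-3.374906)+1/4·27.775031≈8.968702
n=5: y≈8.968702, sp=3, e=sp−y≈-5.968702; I≈6.843080, D=e−e_prev≈-12.343608; u=1/2·(-5.968702)+1·6.843080+3/2·(-12.343608)≈-14.656683; next y=-3/5·8.968702+1/4·(-14.656683)≈-9.045392
n=6: y≈-9.045392, sp=3, e=sp−y≈12.045392; I≈18.888471, D=e−e_prev≈18.014093; u=1/2·12.045392+1·18.888471+3/2·18.014093≈51.932307; next y=-3/5·(-9.045392)+1/4·51.932307≈18.410312
n=7: y≈18.410312, sp=3, e=sp−y≈-15.410312; I≈3.478160, D=e−e_prev≈-27.455703; u=1/2·(-15.410312)+1·3.478160+3/2·(-27.455703)≈-45.410551; next y=-3/5·18.410312+1/4·(-45.410551)≈-22.398825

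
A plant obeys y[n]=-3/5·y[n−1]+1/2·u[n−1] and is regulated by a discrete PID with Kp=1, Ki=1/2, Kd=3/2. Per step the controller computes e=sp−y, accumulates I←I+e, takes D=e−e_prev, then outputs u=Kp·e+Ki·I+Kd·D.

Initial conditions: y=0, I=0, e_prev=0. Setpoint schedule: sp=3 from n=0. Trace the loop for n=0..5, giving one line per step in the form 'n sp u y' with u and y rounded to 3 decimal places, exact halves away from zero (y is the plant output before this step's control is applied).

0 3 9.000 0.000
1 3 -7.500 4.500
2 3 31.350 -6.450
3 3 -58.335 19.545
4 3 153.704 -40.895
5 3 -341.857 101.388

(exact arithmetic carried between steps; '≈' marks a value shown rounded to 6 d.p. or computed from one; I and e_prev carry over from the previous line; the table rounds u and y to 3 d.p., halves away from zero)
n=0: y=0, sp=3, e=sp−y=3; I=3, D=e−e_prev=3; u=1·3+1/2·3+3/2·3=9; next y=-3/5·0+1/2·9=4.5
n=1: y=4.5, sp=3, e=sp−y=-1.5; I=1.5, D=e−e_prev=-4.5; u=1·(-1.5)+1/2·1.5+3/2·(-4.5)=-7.5; next y=-3/5·4.5+1/2·(-7.5)=-6.45
n=2: y=-6.45, sp=3, e=sp−y=9.45; I=10.95, D=e−e_prev=10.95; u=1·9.45+1/2·10.95+3/2·10.95=31.35; next y=-3/5·(-6.45)+1/2·31.35=19.545
n=3: y=19.545, sp=3, e=sp−y=-16.545; I=-5.595, D=e−e_prev=-25.995; u=1·(-16.545)+1/2·(-5.595)+3/2·(-25.995)=-58.335; next y=-3/5·19.545+1/2·(-58.335)=-40.8945
n=4: y=-40.8945, sp=3, e=sp−y=43.8945; I=38.2995, D=e−e_prev=60.4395; u=1·43.8945+1/2·38.2995+3/2·60.4395=153.7035; next y=-3/5·(-40.8945)+1/2·153.7035=101.38845
n=5: y=101.38845, sp=3, e=sp−y=-98.38845; I=-60.08895, D=e−e_prev=-142.28295; u=1·(-98.38845)+1/2·(-60.08895)+3/2·(-142.28295)=-341.85735; next y=-3/5·101.38845+1/2·(-341.85735)=-231.761745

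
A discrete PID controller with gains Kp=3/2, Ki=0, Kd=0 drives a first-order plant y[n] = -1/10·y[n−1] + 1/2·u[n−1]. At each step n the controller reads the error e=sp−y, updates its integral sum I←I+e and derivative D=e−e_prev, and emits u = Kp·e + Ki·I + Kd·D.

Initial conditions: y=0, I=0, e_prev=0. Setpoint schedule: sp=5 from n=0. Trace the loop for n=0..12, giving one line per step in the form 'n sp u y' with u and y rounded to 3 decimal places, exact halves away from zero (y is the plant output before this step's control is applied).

0 5 7.500 0.000
1 5 1.875 3.750
2 5 6.656 0.563
3 5 2.592 3.272
4 5 6.047 0.969
5 5 3.110 2.926
6 5 5.606 1.263
7 5 3.485 2.677
8 5 5.288 1.475
9 5 3.755 2.497
10 5 5.058 1.628
11 5 3.951 2.366
12 5 4.892 1.739

(exact arithmetic carried between steps; '≈' marks a value shown rounded to 6 d.p. or computed from one; I and e_prev carry over from the previous line; the table rounds u and y to 3 d.p., halves away from zero)
n=0: y=0, sp=5, e=sp−y=5; I=5, D=e−e_prev=5; u=3/2·5+0·5+0·5=7.5; next y=-1/10·0+1/2·7.5=3.75
n=1: y=3.75, sp=5, e=sp−y=1.25; I=6.25, D=e−e_prev=-3.75; u=3/2·1.25+0·6.25+0·(-3.75)=1.875; next y=-1/10·3.75+1/2·1.875=0.5625
n=2: y=0.5625, sp=5, e=sp−y=4.4375; I=10.6875, D=e−e_prev=3.1875; u=3/2·4.4375+0·10.6875+0·3.1875=6.65625; next y=-1/10·0.5625+1/2·6.65625=3.271875
n=3: y=3.271875, sp=5, e=sp−y=1.728125; I=12.415625, D=e−e_prev=-2.709375; u=3/2·1.728125+0·12.415625+0·(-2.709375)≈2.592188; next y=-1/10·3.271875+1/2·2.592188≈0.968906
n=4: y≈0.968906, sp=5, e=sp−y≈4.031094; I≈16.446719, D=e−e_prev≈2.302969; u=3/2·4.031094+0·16.446719+0·2.302969≈6.046641; next y=-1/10·0.968906+1/2·6.046641≈2.926430
n=5: y≈2.926430, sp=5, e=sp−y≈2.073570; I≈18.520289, D=e−e_prev≈-1.957523; u=3/2·2.073570+0·18.520289+0·(-1.957523)≈3.110355; next y=-1/10·2.926430+1/2·3.110355≈1.262535
n=6: y≈1.262535, sp=5, e=sp−y≈3.737465; I≈22.257754, D=e−e_prev≈1.663895; u=3/2·3.737465+0·22.257754+0·1.663895≈5.606198; next y=-1/10·1.262535+1/2·5.606198≈2.676845
n=7: y≈2.676845, sp=5, e=sp−y≈2.323155; I≈24.580909, D=e−e_prev≈-1.414311; u=3/2·2.323155+0·24.580909+0·(-1.414311)≈3.484732; next y=-1/10·2.676845+1/2·3.484732≈1.474681
n=8: y≈1.474681, sp=5, e=sp−y≈3.525319; I≈28.106227, D=e−e_prev≈1.202164; u=3/2·3.525319+0·28.106227+0·1.202164≈5.287978; next y=-1/10·1.474681+1/2·5.287978≈2.496521
n=9: y≈2.496521, sp=5, e=sp−y≈2.503479; I≈30.609707, D=e−e_prev≈-1.021839; u=3/2·2.503479+0·30.609707+0·(-1.021839)≈3.755219; next y=-1/10·2.496521+1/2·3.755219≈1.627957
n=10: y≈1.627957, sp=5, e=sp−y≈3.372043; I≈33.981749, D=e−e_prev≈0.868564; u=3/2·3.372043+0·33.981749+0·0.868564≈5.058064; next y=-1/10·1.627957+1/2·5.058064≈2.366236
n=11: y≈2.366236, sp=5, e=sp−y≈2.633764; I≈36.615513, D=e−e_prev≈-0.738279; u=3/2·2.633764+0·36.615513+0·(-0.738279)≈3.950646; next y=-1/10·2.366236+1/2·3.950646≈1.738699
n=12: y≈1.738699, sp=5, e=sp−y≈3.261301; I≈39.876814, D=e−e_prev≈0.627537; u=3/2·3.261301+0·39.876814+0·0.627537≈4.891951; next y=-1/10·1.738699+1/2·4.891951≈2.272106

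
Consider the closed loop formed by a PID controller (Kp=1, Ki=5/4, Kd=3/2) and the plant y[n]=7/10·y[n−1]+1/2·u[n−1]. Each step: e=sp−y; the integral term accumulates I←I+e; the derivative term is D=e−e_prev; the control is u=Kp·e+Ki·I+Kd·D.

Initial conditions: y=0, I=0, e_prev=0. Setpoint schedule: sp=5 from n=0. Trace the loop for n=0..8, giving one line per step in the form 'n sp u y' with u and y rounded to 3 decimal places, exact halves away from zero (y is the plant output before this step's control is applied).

(exact arithmetic carried between steps; '≈' marks a value shown rounded to 6 d.p. or computed from one; I and e_prev carry over from the previous line; the table rounds u and y to 3 d.p., halves away from zero)
n=0: y=0, sp=5, e=sp−y=5; I=5, D=e−e_prev=5; u=1·5+5/4·5+3/2·5=18.75; next y=7/10·0+1/2·18.75=9.375
n=1: y=9.375, sp=5, e=sp−y=-4.375; I=0.625, D=e−e_prev=-9.375; u=1·(-4.375)+5/4·0.625+3/2·(-9.375)=-17.65625; next y=7/10·9.375+1/2·(-17.65625)=-2.265625
n=2: y=-2.265625, sp=5, e=sp−y=7.265625; I=7.890625, D=e−e_prev=11.640625; u=1·7.265625+5/4·7.890625+3/2·11.640625≈34.589844; next y=7/10·(-2.265625)+1/2·34.589844≈15.708984
n=3: y≈15.708984, sp=5, e=sp−y≈-10.708984; I≈-2.818359, D=e−e_prev≈-17.974609; u=1·(-10.708984)+5/4·(-2.818359)+3/2·(-17.974609)≈-41.193848; next y=7/10·15.708984+1/2·(-41.193848)≈-9.600635
n=4: y≈-9.600635, sp=5, e=sp−y≈14.600635; I≈11.782275, D=e−e_prev≈25.309619; u=1·14.600635+5/4·11.782275+3/2·25.309619≈67.292908; next y=7/10·(-9.600635)+1/2·67.292908≈26.926010
n=5: y≈26.926010, sp=5, e=sp−y≈-21.926010; I≈-10.143734, D=e−e_prev≈-36.526644; u=1·(-21.926010)+5/4·(-10.143734)+3/2·(-36.526644)≈-89.395644; next y=7/10·26.926010+1/2·(-89.395644)≈-25.849615
n=6: y≈-25.849615, sp=5, e=sp−y≈30.849615; I≈20.705881, D=e−e_prev≈52.775625; u=1·30.849615+5/4·20.705881+3/2·52.775625≈135.895403; next y=7/10·(-25.849615)+1/2·135.895403≈49.852971
n=7: y≈49.852971, sp=5, e=sp−y≈-44.852971; I≈-24.147090, D=e−e_prev≈-75.702586; u=1·(-44.852971)+5/4·(-24.147090)+3/2·(-75.702586)≈-188.590713; next y=7/10·49.852971+1/2·(-188.590713)≈-59.398277
n=8: y≈-59.398277, sp=5, e=sp−y≈64.398277; I≈40.251187, D=e−e_prev≈109.251248; u=1·64.398277+5/4·40.251187+3/2·109.251248≈278.589132; next y=7/10·(-59.398277)+1/2·278.589132≈97.715772

0 5 18.750 0.000
1 5 -17.656 9.375
2 5 34.590 -2.266
3 5 -41.194 15.709
4 5 67.293 -9.601
5 5 -89.396 26.926
6 5 135.895 -25.850
7 5 -188.591 49.853
8 5 278.589 -59.398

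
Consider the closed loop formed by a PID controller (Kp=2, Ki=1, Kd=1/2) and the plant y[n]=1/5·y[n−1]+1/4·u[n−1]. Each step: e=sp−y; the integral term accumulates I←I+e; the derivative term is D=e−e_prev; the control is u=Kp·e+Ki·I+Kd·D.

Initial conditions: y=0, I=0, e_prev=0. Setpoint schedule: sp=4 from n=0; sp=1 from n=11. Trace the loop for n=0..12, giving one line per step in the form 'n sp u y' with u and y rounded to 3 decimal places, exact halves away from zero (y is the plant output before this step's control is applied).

(exact arithmetic carried between steps; '≈' marks a value shown rounded to 6 d.p. or computed from one; I and e_prev carry over from the previous line; the table rounds u and y to 3 d.p., halves away from zero)
n=0: y=0, sp=4, e=sp−y=4; I=4, D=e−e_prev=4; u=2·4+1·4+1/2·4=14; next y=1/5·0+1/4·14=3.5
n=1: y=3.5, sp=4, e=sp−y=0.5; I=4.5, D=e−e_prev=-3.5; u=2·0.5+1·4.5+1/2·(-3.5)=3.75; next y=1/5·3.5+1/4·3.75=1.6375
n=2: y=1.6375, sp=4, e=sp−y=2.3625; I=6.8625, D=e−e_prev=1.8625; u=2·2.3625+1·6.8625+1/2·1.8625=12.51875; next y=1/5·1.6375+1/4·12.51875≈3.457188
n=3: y≈3.457188, sp=4, e=sp−y≈0.542813; I≈7.405313, D=e−e_prev≈-1.819688; u=2·0.542813+1·7.405313+1/2·(-1.819688)≈7.581094; next y=1/5·3.457188+1/4·7.581094≈2.586711
n=4: y≈2.586711, sp=4, e=sp−y≈1.413289; I≈8.818602, D=e−e_prev≈0.870477; u=2·1.413289+1·8.818602+1/2·0.870477≈12.080418; next y=1/5·2.586711+1/4·12.080418≈3.537447
n=5: y≈3.537447, sp=4, e=sp−y≈0.462553; I≈9.281155, D=e−e_prev≈-0.950736; u=2·0.462553+1·9.281155+1/2·(-0.950736)≈9.730894; next y=1/5·3.537447+1/4·9.730894≈3.140213
n=6: y≈3.140213, sp=4, e=sp−y≈0.859787; I≈10.140942, D=e−e_prev≈0.397234; u=2·0.859787+1·10.140942+1/2·0.397234≈12.059134; next y=1/5·3.140213+1/4·12.059134≈3.642826
n=7: y≈3.642826, sp=4, e=sp−y≈0.357174; I≈10.498116, D=e−e_prev≈-0.502613; u=2·0.357174+1·10.498116+1/2·(-0.502613)≈10.961158; next y=1/5·3.642826+1/4·10.961158≈3.468855
n=8: y≈3.468855, sp=4, e=sp−y≈0.531145; I≈11.029262, D=e−e_prev≈0.173971; u=2·0.531145+1·11.029262+1/2·0.173971≈12.178538; next y=1/5·3.468855+1/4·12.178538≈3.738405
n=9: y≈3.738405, sp=4, e=sp−y≈0.261595; I≈11.290856, D=e−e_prev≈-0.269551; u=2·0.261595+1·11.290856+1/2·(-0.269551)≈11.679270; next y=1/5·3.738405+1/4·11.679270≈3.667499
n=10: y≈3.667499, sp=4, e=sp−y≈0.332501; I≈11.623358, D=e−e_prev≈0.070907; u=2·0.332501+1·11.623358+1/2·0.070907≈12.323814; next y=1/5·3.667499+1/4·12.323814≈3.814453
n=11: y≈3.814453, sp=1, e=sp−y≈-2.814453; I≈8.808904, D=e−e_prev≈-3.146955; u=2·(-2.814453)+1·8.808904+1/2·(-3.146955)≈1.606521; next y=1/5·3.814453+1/4·1.606521≈1.164521
n=12: y≈1.164521, sp=1, e=sp−y≈-0.164521; I≈8.644384, D=e−e_prev≈2.649932; u=2·(-0.164521)+1·8.644384+1/2·2.649932≈9.640308; next y=1/5·1.164521+1/4·9.640308≈2.642981

0 4 14.000 0.000
1 4 3.750 3.500
2 4 12.519 1.638
3 4 7.581 3.457
4 4 12.080 2.587
5 4 9.731 3.537
6 4 12.059 3.140
7 4 10.961 3.643
8 4 12.179 3.469
9 4 11.679 3.738
10 4 12.324 3.667
11 1 1.607 3.814
12 1 9.640 1.165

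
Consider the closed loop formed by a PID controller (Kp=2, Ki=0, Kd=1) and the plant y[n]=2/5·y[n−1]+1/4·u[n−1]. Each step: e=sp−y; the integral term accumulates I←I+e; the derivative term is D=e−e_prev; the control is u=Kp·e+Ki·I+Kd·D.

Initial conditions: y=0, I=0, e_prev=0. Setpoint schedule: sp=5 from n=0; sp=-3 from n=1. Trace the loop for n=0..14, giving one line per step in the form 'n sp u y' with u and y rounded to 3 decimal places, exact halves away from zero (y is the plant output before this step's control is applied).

0 5 15.000 0.000
1 -3 -25.250 3.750
2 -3 12.188 -4.813
3 -3 -14.178 1.122
4 -3 4.409 -3.096
5 -3 -8.688 -0.136
6 -3 0.543 -2.226
7 -3 -5.962 -0.755
8 -3 -1.378 -1.792
9 -3 -4.608 -1.061
10 -3 -2.331 -1.577
11 -3 -3.936 -1.214
12 -3 -2.805 -1.469
13 -3 -3.602 -1.289
14 -3 -3.041 -1.416

(exact arithmetic carried between steps; '≈' marks a value shown rounded to 6 d.p. or computed from one; I and e_prev carry over from the previous line; the table rounds u and y to 3 d.p., halves away from zero)
n=0: y=0, sp=5, e=sp−y=5; I=5, D=e−e_prev=5; u=2·5+0·5+1·5=15; next y=2/5·0+1/4·15=3.75
n=1: y=3.75, sp=-3, e=sp−y=-6.75; I=-1.75, D=e−e_prev=-11.75; u=2·(-6.75)+0·(-1.75)+1·(-11.75)=-25.25; next y=2/5·3.75+1/4·(-25.25)=-4.8125
n=2: y=-4.8125, sp=-3, e=sp−y=1.8125; I=0.0625, D=e−e_prev=8.5625; u=2·1.8125+0·0.0625+1·8.5625=12.1875; next y=2/5·(-4.8125)+1/4·12.1875=1.121875
n=3: y=1.121875, sp=-3, e=sp−y=-4.121875; I=-4.059375, D=e−e_prev=-5.934375; u=2·(-4.121875)+0·(-4.059375)+1·(-5.934375)=-14.178125; next y=2/5·1.121875+1/4·(-14.178125)≈-3.095781
n=4: y≈-3.095781, sp=-3, e=sp−y≈0.095781; I≈-3.963594, D=e−e_prev≈4.217656; u=2·0.095781+0·(-3.963594)+1·4.217656≈4.409219; next y=2/5·(-3.095781)+1/4·4.409219≈-0.136008
n=5: y≈-0.136008, sp=-3, e=sp−y≈-2.863992; I≈-6.827586, D=e−e_prev≈-2.959773; u=2·(-2.863992)+0·(-6.827586)+1·(-2.959773)≈-8.687758; next y=2/5·(-0.136008)+1/4·(-8.687758)≈-2.226343
n=6: y≈-2.226343, sp=-3, e=sp−y≈-0.773657; I≈-7.601243, D=e−e_prev≈2.090335; u=2·(-0.773657)+0·(-7.601243)+1·2.090335≈0.543020; next y=2/5·(-2.226343)+1/4·0.543020≈-0.754782
n=7: y≈-0.754782, sp=-3, e=sp−y≈-2.245218; I≈-9.846461, D=e−e_prev≈-1.471561; u=2·(-2.245218)+0·(-9.846461)+1·(-1.471561)≈-5.961996; next y=2/5·(-0.754782)+1/4·(-5.961996)≈-1.792412
n=8: y≈-1.792412, sp=-3, e=sp−y≈-1.207588; I≈-11.054049, D=e−e_prev≈1.037630; u=2·(-1.207588)+0·(-11.054049)+1·1.037630≈-1.377546; next y=2/5·(-1.792412)+1/4·(-1.377546)≈-1.061351
n=9: y≈-1.061351, sp=-3, e=sp−y≈-1.938649; I≈-12.992698, D=e−e_prev≈-0.731061; u=2·(-1.938649)+0·(-12.992698)+1·(-0.731061)≈-4.608358; next y=2/5·(-1.061351)+1/4·(-4.608358)≈-1.576630
n=10: y≈-1.576630, sp=-3, e=sp−y≈-1.423370; I≈-14.416068, D=e−e_prev≈0.515279; u=2·(-1.423370)+0·(-14.416068)+1·0.515279≈-2.331461; next y=2/5·(-1.576630)+1/4·(-2.331461)≈-1.213517
n=11: y≈-1.213517, sp=-3, e=sp−y≈-1.786483; I≈-16.202551, D=e−e_prev≈-0.363113; u=2·(-1.786483)+0·(-16.202551)+1·(-0.363113)≈-3.936078; next y=2/5·(-1.213517)+1/4·(-3.936078)≈-1.469426
n=12: y≈-1.469426, sp=-3, e=sp−y≈-1.530574; I≈-17.733124, D=e−e_prev≈0.255909; u=2·(-1.530574)+0·(-17.733124)+1·0.255909≈-2.805238; next y=2/5·(-1.469426)+1/4·(-2.805238)≈-1.289080
n=13: y≈-1.289080, sp=-3, e=sp−y≈-1.710920; I≈-19.444044, D=e−e_prev≈-0.180346; u=2·(-1.710920)+0·(-19.444044)+1·(-0.180346)≈-3.602186; next y=2/5·(-1.289080)+1/4·(-3.602186)≈-1.416179
n=14: y≈-1.416179, sp=-3, e=sp−y≈-1.583821; I≈-21.027866, D=e−e_prev≈0.127099; u=2·(-1.583821)+0·(-21.027866)+1·0.127099≈-3.040544; next y=2/5·(-1.416179)+1/4·(-3.040544)≈-1.326608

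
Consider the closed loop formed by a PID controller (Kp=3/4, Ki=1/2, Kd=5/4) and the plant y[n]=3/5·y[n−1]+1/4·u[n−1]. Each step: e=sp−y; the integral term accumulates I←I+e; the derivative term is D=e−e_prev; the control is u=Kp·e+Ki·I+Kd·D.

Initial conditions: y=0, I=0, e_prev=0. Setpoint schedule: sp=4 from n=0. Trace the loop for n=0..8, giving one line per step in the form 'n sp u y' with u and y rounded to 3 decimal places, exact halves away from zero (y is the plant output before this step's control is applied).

(exact arithmetic carried between steps; '≈' marks a value shown rounded to 6 d.p. or computed from one; I and e_prev carry over from the previous line; the table rounds u and y to 3 d.p., halves away from zero)
n=0: y=0, sp=4, e=sp−y=4; I=4, D=e−e_prev=4; u=3/4·4+1/2·4+5/4·4=10; next y=3/5·0+1/4·10=2.5
n=1: y=2.5, sp=4, e=sp−y=1.5; I=5.5, D=e−e_prev=-2.5; u=3/4·1.5+1/2·5.5+5/4·(-2.5)=0.75; next y=3/5·2.5+1/4·0.75=1.6875
n=2: y=1.6875, sp=4, e=sp−y=2.3125; I=7.8125, D=e−e_prev=0.8125; u=3/4·2.3125+1/2·7.8125+5/4·0.8125=6.65625; next y=3/5·1.6875+1/4·6.65625≈2.676563
n=3: y≈2.676563, sp=4, e=sp−y≈1.323438; I≈9.135938, D=e−e_prev≈-0.989063; u=3/4·1.323438+1/2·9.135938+5/4·(-0.989063)≈4.324219; next y=3/5·2.676563+1/4·4.324219≈2.686992
n=4: y≈2.686992, sp=4, e=sp−y≈1.313008; I≈10.448945, D=e−e_prev≈-0.010430; u=3/4·1.313008+1/2·10.448945+5/4·(-0.010430)≈6.196191; next y=3/5·2.686992+1/4·6.196191≈3.161243
n=5: y≈3.161243, sp=4, e=sp−y≈0.838757; I≈11.287702, D=e−e_prev≈-0.474251; u=3/4·0.838757+1/2·11.287702+5/4·(-0.474251)≈5.680105; next y=3/5·3.161243+1/4·5.680105≈3.316772
n=6: y≈3.316772, sp=4, e=sp−y≈0.683228; I≈11.970930, D=e−e_prev≈-0.155529; u=3/4·0.683228+1/2·11.970930+5/4·(-0.155529)≈6.303475; next y=3/5·3.316772+1/4·6.303475≈3.565932
n=7: y≈3.565932, sp=4, e=sp−y≈0.434068; I≈12.404998, D=e−e_prev≈-0.249160; u=3/4·0.434068+1/2·12.404998+5/4·(-0.249160)≈6.216600; next y=3/5·3.565932+1/4·6.216600≈3.693709
n=8: y≈3.693709, sp=4, e=sp−y≈0.306291; I≈12.711289, D=e−e_prev≈-0.127777; u=3/4·0.306291+1/2·12.711289+5/4·(-0.127777)≈6.425641; next y=3/5·3.693709+1/4·6.425641≈3.822636

0 4 10.000 0.000
1 4 0.750 2.500
2 4 6.656 1.688
3 4 4.324 2.677
4 4 6.196 2.687
5 4 5.680 3.161
6 4 6.303 3.317
7 4 6.217 3.566
8 4 6.426 3.694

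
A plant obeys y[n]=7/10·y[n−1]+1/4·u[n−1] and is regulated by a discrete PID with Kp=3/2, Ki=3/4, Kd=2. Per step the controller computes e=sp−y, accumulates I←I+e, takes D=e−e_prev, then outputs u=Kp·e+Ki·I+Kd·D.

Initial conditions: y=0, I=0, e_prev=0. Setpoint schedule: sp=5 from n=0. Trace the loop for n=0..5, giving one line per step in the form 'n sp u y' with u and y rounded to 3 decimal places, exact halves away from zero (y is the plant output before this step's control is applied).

(exact arithmetic carried between steps; '≈' marks a value shown rounded to 6 d.p. or computed from one; I and e_prev carry over from the previous line; the table rounds u and y to 3 d.p., halves away from zero)
n=0: y=0, sp=5, e=sp−y=5; I=5, D=e−e_prev=5; u=3/2·5+3/4·5+2·5=21.25; next y=7/10·0+1/4·21.25=5.3125
n=1: y=5.3125, sp=5, e=sp−y=-0.3125; I=4.6875, D=e−e_prev=-5.3125; u=3/2·(-0.3125)+3/4·4.6875+2·(-5.3125)=-7.578125; next y=7/10·5.3125+1/4·(-7.578125)≈1.824219
n=2: y≈1.824219, sp=5, e=sp−y≈3.175781; I≈7.863281, D=e−e_prev≈3.488281; u=3/2·3.175781+3/4·7.863281+2·3.488281≈17.637695; next y=7/10·1.824219+1/4·17.637695≈5.686377
n=3: y≈5.686377, sp=5, e=sp−y≈-0.686377; I≈7.176904, D=e−e_prev≈-3.862158; u=3/2·(-0.686377)+3/4·7.176904+2·(-3.862158)≈-3.371204; next y=7/10·5.686377+1/4·(-3.371204)≈3.137663
n=4: y≈3.137663, sp=5, e=sp−y≈1.862337; I≈9.039241, D=e−e_prev≈2.548714; u=3/2·1.862337+3/4·9.039241+2·2.548714≈14.670365; next y=7/10·3.137663+1/4·14.670365≈5.863955
n=5: y≈5.863955, sp=5, e=sp−y≈-0.863955; I≈8.175286, D=e−e_prev≈-2.726292; u=3/2·(-0.863955)+3/4·8.175286+2·(-2.726292)≈-0.617053; next y=7/10·5.863955+1/4·(-0.617053)≈3.950505

0 5 21.250 0.000
1 5 -7.578 5.313
2 5 17.638 1.824
3 5 -3.371 5.686
4 5 14.670 3.138
5 5 -0.617 5.864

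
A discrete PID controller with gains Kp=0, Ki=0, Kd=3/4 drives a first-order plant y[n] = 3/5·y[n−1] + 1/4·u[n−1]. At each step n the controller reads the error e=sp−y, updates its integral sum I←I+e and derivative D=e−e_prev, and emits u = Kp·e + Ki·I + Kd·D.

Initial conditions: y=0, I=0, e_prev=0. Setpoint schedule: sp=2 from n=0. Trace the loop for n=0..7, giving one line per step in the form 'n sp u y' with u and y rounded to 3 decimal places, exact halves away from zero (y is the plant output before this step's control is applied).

0 2 1.500 0.000
1 2 -0.281 0.375
2 2 0.165 0.155
3 2 0.015 0.134
4 2 0.037 0.084
5 2 0.018 0.060
6 2 0.015 0.041
7 2 0.009 0.028

(exact arithmetic carried between steps; '≈' marks a value shown rounded to 6 d.p. or computed from one; I and e_prev carry over from the previous line; the table rounds u and y to 3 d.p., halves away from zero)
n=0: y=0, sp=2, e=sp−y=2; I=2, D=e−e_prev=2; u=0·2+0·2+3/4·2=1.5; next y=3/5·0+1/4·1.5=0.375
n=1: y=0.375, sp=2, e=sp−y=1.625; I=3.625, D=e−e_prev=-0.375; u=0·1.625+0·3.625+3/4·(-0.375)=-0.28125; next y=3/5·0.375+1/4·(-0.28125)≈0.154688
n=2: y≈0.154688, sp=2, e=sp−y≈1.845313; I≈5.470313, D=e−e_prev≈0.220313; u=0·1.845313+0·5.470313+3/4·0.220313≈0.165234; next y=3/5·0.154688+1/4·0.165234≈0.134121
n=3: y≈0.134121, sp=2, e=sp−y≈1.865879; I≈7.336191, D=e−e_prev≈0.020566; u=0·1.865879+0·7.336191+3/4·0.020566≈0.015425; next y=3/5·0.134121+1/4·0.015425≈0.084329
n=4: y≈0.084329, sp=2, e=sp−y≈1.915671; I≈9.251863, D=e−e_prev≈0.049792; u=0·1.915671+0·9.251863+3/4·0.049792≈0.037344; next y=3/5·0.084329+1/4·0.037344≈0.059933
n=5: y≈0.059933, sp=2, e=sp−y≈1.940067; I≈11.191929, D=e−e_prev≈0.024395; u=0·1.940067+0·11.191929+3/4·0.024395≈0.018297; next y=3/5·0.059933+1/4·0.018297≈0.040534
n=6: y≈0.040534, sp=2, e=sp−y≈1.959466; I≈13.151395, D=e−e_prev≈0.019399; u=0·1.959466+0·13.151395+3/4·0.019399≈0.014549; next y=3/5·0.040534+1/4·0.014549≈0.027958
n=7: y≈0.027958, sp=2, e=sp−y≈1.972042; I≈15.123437, D=e−e_prev≈0.012576; u=0·1.972042+0·15.123437+3/4·0.012576≈0.009432; next y=3/5·0.027958+1/4·0.009432≈0.019133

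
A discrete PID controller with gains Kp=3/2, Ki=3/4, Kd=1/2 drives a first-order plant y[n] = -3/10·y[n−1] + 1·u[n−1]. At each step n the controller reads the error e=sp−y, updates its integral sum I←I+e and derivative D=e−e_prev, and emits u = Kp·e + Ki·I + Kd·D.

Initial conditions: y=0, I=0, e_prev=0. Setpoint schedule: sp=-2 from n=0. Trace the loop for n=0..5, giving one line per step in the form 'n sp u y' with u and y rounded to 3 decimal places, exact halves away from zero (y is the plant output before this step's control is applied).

(exact arithmetic carried between steps; '≈' marks a value shown rounded to 6 d.p. or computed from one; I and e_prev carry over from the previous line; the table rounds u and y to 3 d.p., halves away from zero)
n=0: y=0, sp=-2, e=sp−y=-2; I=-2, D=e−e_prev=-2; u=3/2·(-2)+3/4·(-2)+1/2·(-2)=-5.5; next y=-3/10·0+1·(-5.5)=-5.5
n=1: y=-5.5, sp=-2, e=sp−y=3.5; I=1.5, D=e−e_prev=5.5; u=3/2·3.5+3/4·1.5+1/2·5.5=9.125; next y=-3/10·(-5.5)+1·9.125=10.775
n=2: y=10.775, sp=-2, e=sp−y=-12.775; I=-11.275, D=e−e_prev=-16.275; u=3/2·(-12.775)+3/4·(-11.275)+1/2·(-16.275)=-35.75625; next y=-3/10·10.775+1·(-35.75625)=-38.98875
n=3: y=-38.98875, sp=-2, e=sp−y=36.98875; I=25.71375, D=e−e_prev=49.76375; u=3/2·36.98875+3/4·25.71375+1/2·49.76375≈99.650313; next y=-3/10·(-38.98875)+1·99.650313≈111.346938
n=4: y≈111.346938, sp=-2, e=sp−y≈-113.346938; I≈-87.633188, D=e−e_prev≈-150.335688; u=3/2·(-113.346938)+3/4·(-87.633188)+1/2·(-150.335688)≈-310.913141; next y=-3/10·111.346938+1·(-310.913141)≈-344.317222
n=5: y≈-344.317222, sp=-2, e=sp−y≈342.317222; I≈254.684034, D=e−e_prev≈455.664159; u=3/2·342.317222+3/4·254.684034+1/2·455.664159≈932.320938; next y=-3/10·(-344.317222)+1·932.320938≈1035.616105

0 -2 -5.500 0.000
1 -2 9.125 -5.500
2 -2 -35.756 10.775
3 -2 99.650 -38.989
4 -2 -310.913 111.347
5 -2 932.321 -344.317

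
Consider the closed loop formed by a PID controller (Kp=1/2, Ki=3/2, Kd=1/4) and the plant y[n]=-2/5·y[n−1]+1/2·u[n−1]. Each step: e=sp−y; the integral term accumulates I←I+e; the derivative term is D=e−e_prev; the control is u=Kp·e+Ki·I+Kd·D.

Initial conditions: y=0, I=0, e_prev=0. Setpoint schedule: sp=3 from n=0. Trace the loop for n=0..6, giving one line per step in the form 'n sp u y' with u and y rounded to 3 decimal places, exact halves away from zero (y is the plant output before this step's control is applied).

0 3 6.750 0.000
1 3 2.906 3.375
2 3 10.549 0.103
3 3 2.534 5.233
4 3 14.101 -0.827
5 3 -0.141 7.381
6 3 18.748 -3.023

(exact arithmetic carried between steps; '≈' marks a value shown rounded to 6 d.p. or computed from one; I and e_prev carry over from the previous line; the table rounds u and y to 3 d.p., halves away from zero)
n=0: y=0, sp=3, e=sp−y=3; I=3, D=e−e_prev=3; u=1/2·3+3/2·3+1/4·3=6.75; next y=-2/5·0+1/2·6.75=3.375
n=1: y=3.375, sp=3, e=sp−y=-0.375; I=2.625, D=e−e_prev=-3.375; u=1/2·(-0.375)+3/2·2.625+1/4·(-3.375)=2.90625; next y=-2/5·3.375+1/2·2.90625=0.103125
n=2: y=0.103125, sp=3, e=sp−y=2.896875; I=5.521875, D=e−e_prev=3.271875; u=1/2·2.896875+3/2·5.521875+1/4·3.271875≈10.549219; next y=-2/5·0.103125+1/2·10.549219≈5.233359
n=3: y≈5.233359, sp=3, e=sp−y≈-2.233359; I≈3.288516, D=e−e_prev≈-5.130234; u=1/2·(-2.233359)+3/2·3.288516+1/4·(-5.130234)≈2.533535; next y=-2/5·5.233359+1/2·2.533535≈-0.826576
n=4: y≈-0.826576, sp=3, e=sp−y≈3.826576; I≈7.115092, D=e−e_prev≈6.059936; u=1/2·3.826576+3/2·7.115092+1/4·6.059936≈14.100910; next y=-2/5·(-0.826576)+1/2·14.100910≈7.381085
n=5: y≈7.381085, sp=3, e=sp−y≈-4.381085; I≈2.734006, D=e−e_prev≈-8.207661; u=1/2·(-4.381085)+3/2·2.734006+1/4·(-8.207661)≈-0.141448; next y=-2/5·7.381085+1/2·(-0.141448)≈-3.023158
n=6: y≈-3.023158, sp=3, e=sp−y≈6.023158; I≈8.757165, D=e−e_prev≈10.404244; u=1/2·6.023158+3/2·8.757165+1/4·10.404244≈18.748387; next y=-2/5·(-3.023158)+1/2·18.748387≈10.583457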